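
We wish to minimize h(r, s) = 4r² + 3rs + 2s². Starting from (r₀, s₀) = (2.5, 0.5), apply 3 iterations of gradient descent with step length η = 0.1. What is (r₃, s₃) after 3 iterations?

∇h = (8r + 3s, 3r + 4s)
(r₁, s₁) = (2.5, 0.5) − 0.1·(21.5, 9.5) = (0.35, -0.45)
(r₂, s₂) = (0.35, -0.45) − 0.1·(1.45, -0.75) = (0.205, -0.375)
(r₃, s₃) = (0.205, -0.375) − 0.1·(0.515, -0.885) = (0.1535, -0.2865)

(0.1535, -0.2865)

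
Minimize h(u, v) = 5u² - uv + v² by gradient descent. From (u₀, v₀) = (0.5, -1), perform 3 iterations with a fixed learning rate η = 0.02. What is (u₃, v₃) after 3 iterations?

(0.209912, -0.862524)

∇h = (10u - v, -u + 2v)
Step 1: at (0.5, -1), ∇h = (6, -2.5) → (0.5, -1) − 0.02·(6, -2.5) = (0.38, -0.95)
Step 2: at (0.38, -0.95), ∇h = (4.75, -2.28) → (0.38, -0.95) − 0.02·(4.75, -2.28) = (0.285, -0.9044)
Step 3: at (0.285, -0.9044), ∇h = (3.7544, -2.0938) → (0.285, -0.9044) − 0.02·(3.7544, -2.0938) = (0.209912, -0.862524)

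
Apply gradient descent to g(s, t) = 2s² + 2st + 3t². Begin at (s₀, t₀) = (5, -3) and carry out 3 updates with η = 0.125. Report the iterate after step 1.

(3.25, -2)

∇g = (4s + 2t, 2s + 6t)
Step 1: at (5, -3), ∇g = (14, -8) → (5, -3) − 0.125·(14, -8) = (3.25, -2)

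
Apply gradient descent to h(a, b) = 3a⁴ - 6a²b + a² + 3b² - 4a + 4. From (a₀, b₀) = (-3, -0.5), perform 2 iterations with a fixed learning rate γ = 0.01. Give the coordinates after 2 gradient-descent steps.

(0.53709504, 0.082024)

∇h = (12a³ - 12ab + 2a - 4, -6a² + 6b)
(a₁, b₁) = (-3, -0.5) − 0.01·(-352, -57) = (0.52, 0.07)
(a₂, b₂) = (0.52, 0.07) − 0.01·(-1.709504, -1.2024) = (0.53709504, 0.082024)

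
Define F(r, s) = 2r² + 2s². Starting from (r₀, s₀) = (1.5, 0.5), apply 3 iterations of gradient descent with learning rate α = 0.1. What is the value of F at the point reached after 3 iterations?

∇F = (4r, 4s)
Step 1: at (1.5, 0.5), ∇F = (6, 2) → (1.5, 0.5) − 0.1·(6, 2) = (0.9, 0.3)
Step 2: at (0.9, 0.3), ∇F = (3.6, 1.2) → (0.9, 0.3) − 0.1·(3.6, 1.2) = (0.54, 0.18)
Step 3: at (0.54, 0.18), ∇F = (2.16, 0.72) → (0.54, 0.18) − 0.1·(2.16, 0.72) = (0.324, 0.108)
F(0.324, 0.108) = 0.23328

0.23328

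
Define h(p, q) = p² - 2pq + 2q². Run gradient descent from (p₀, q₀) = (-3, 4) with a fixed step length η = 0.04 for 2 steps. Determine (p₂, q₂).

∇h = (2p - 2q, -2p + 4q)
Step 1: at (-3, 4), ∇h = (-14, 22) → (-3, 4) − 0.04·(-14, 22) = (-2.44, 3.12)
Step 2: at (-2.44, 3.12), ∇h = (-11.12, 17.36) → (-2.44, 3.12) − 0.04·(-11.12, 17.36) = (-1.9952, 2.4256)

(-1.9952, 2.4256)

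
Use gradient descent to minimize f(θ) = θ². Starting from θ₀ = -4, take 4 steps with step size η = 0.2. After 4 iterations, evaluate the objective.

f′(θ) = 2θ
Step 1: f′(-4) = -8; θ₁ = -4 − 0.2·(-8) = -2.4
Step 2: f′(-2.4) = -4.8; θ₂ = -2.4 − 0.2·(-4.8) = -1.44
Step 3: f′(-1.44) = -2.88; θ₃ = -1.44 − 0.2·(-2.88) = -0.864
Step 4: f′(-0.864) = -1.728; θ₄ = -0.864 − 0.2·(-1.728) = -0.5184
f(-0.5184) = 0.26873856

0.26873856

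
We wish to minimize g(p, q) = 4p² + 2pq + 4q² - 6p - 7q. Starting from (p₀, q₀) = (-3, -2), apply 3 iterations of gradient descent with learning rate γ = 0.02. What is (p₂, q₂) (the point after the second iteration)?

∇g = (8p + 2q - 6, 2p + 8q - 7)
(p₁, q₁) = (-3, -2) − 0.02·(-34, -29) = (-2.32, -1.42)
(p₂, q₂) = (-2.32, -1.42) − 0.02·(-27.4, -23) = (-1.772, -0.96)

(-1.772, -0.96)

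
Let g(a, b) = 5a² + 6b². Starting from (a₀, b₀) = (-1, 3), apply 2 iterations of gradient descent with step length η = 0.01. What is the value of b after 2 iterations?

2.3232

∇g = (10a, 12b)
(a₁, b₁) = (-1, 3) − 0.01·(-10, 36) = (-0.9, 2.64)
(a₂, b₂) = (-0.9, 2.64) − 0.01·(-9, 31.68) = (-0.81, 2.3232)
b = 2.3232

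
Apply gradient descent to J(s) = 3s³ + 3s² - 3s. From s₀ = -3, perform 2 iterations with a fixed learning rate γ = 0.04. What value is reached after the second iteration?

J′(s) = 9s² + 6s - 3
Step 1: J′(-3) = 60; s₁ = -3 − 0.04·60 = -5.4
Step 2: J′(-5.4) = 227.04; s₂ = -5.4 − 0.04·227.04 = -14.4816

-14.4816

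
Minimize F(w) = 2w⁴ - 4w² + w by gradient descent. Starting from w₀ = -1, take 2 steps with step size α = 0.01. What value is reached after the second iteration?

F′(w) = 8w³ - 8w + 1
w₁ = -1 − 0.01·1 = -1.01
w₂ = -1.01 − 0.01·0.837592 = -1.01837592

-1.01837592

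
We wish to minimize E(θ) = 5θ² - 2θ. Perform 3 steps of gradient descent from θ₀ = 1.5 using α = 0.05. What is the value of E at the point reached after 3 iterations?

E′(θ) = 10θ - 2
θ₁ = 1.5 − 0.05·13 = 0.85
θ₂ = 0.85 − 0.05·6.5 = 0.525
θ₃ = 0.525 − 0.05·3.25 = 0.3625
E(0.3625) = -0.06796875

-0.06796875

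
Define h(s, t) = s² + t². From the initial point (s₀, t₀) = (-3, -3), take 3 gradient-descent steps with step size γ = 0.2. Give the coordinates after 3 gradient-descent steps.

(-0.648, -0.648)

∇h = (2s, 2t)
(s₁, t₁) = (-3, -3) − 0.2·(-6, -6) = (-1.8, -1.8)
(s₂, t₂) = (-1.8, -1.8) − 0.2·(-3.6, -3.6) = (-1.08, -1.08)
(s₃, t₃) = (-1.08, -1.08) − 0.2·(-2.16, -2.16) = (-0.648, -0.648)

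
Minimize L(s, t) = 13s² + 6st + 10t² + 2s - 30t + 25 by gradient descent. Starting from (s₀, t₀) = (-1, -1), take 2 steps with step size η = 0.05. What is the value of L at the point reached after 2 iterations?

∇L = (26s + 6t + 2, 6s + 20t - 30)
Step 1: at (-1, -1), ∇L = (-30, -56) → (-1, -1) − 0.05·(-30, -56) = (0.5, 1.8)
Step 2: at (0.5, 1.8), ∇L = (25.8, 9) → (0.5, 1.8) − 0.05·(25.8, 9) = (-0.79, 1.35)
L(-0.79, 1.35) = 2.8593

2.8593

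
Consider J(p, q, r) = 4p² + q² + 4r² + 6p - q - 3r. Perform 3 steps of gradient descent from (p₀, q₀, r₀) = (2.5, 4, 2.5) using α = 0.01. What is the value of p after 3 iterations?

1.780736

∇J = (8p + 6, 2q - 1, 8r - 3)
(p₁, q₁, r₁) = (2.5, 4, 2.5) − 0.01·(26, 7, 17) = (2.24, 3.93, 2.33)
(p₂, q₂, r₂) = (2.24, 3.93, 2.33) − 0.01·(23.92, 6.86, 15.64) = (2.0008, 3.8614, 2.1736)
(p₃, q₃, r₃) = (2.0008, 3.8614, 2.1736) − 0.01·(22.0064, 6.7228, 14.3888) = (1.780736, 3.794172, 2.029712)
p = 1.780736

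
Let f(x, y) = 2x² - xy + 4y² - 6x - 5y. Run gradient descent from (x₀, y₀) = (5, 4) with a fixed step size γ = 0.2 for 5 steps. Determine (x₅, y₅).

∇f = (4x - y - 6, -x + 8y - 5)
Step 1: at (5, 4), ∇f = (10, 22) → (5, 4) − 0.2·(10, 22) = (3, -0.4)
Step 2: at (3, -0.4), ∇f = (6.4, -11.2) → (3, -0.4) − 0.2·(6.4, -11.2) = (1.72, 1.84)
Step 3: at (1.72, 1.84), ∇f = (-0.96, 8) → (1.72, 1.84) − 0.2·(-0.96, 8) = (1.912, 0.24)
Step 4: at (1.912, 0.24), ∇f = (1.408, -4.992) → (1.912, 0.24) − 0.2·(1.408, -4.992) = (1.6304, 1.2384)
Step 5: at (1.6304, 1.2384), ∇f = (-0.7168, 3.2768) → (1.6304, 1.2384) − 0.2·(-0.7168, 3.2768) = (1.77376, 0.58304)

(1.77376, 0.58304)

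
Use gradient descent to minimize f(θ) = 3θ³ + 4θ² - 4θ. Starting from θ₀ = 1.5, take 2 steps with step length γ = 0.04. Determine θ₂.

f′(θ) = 9θ² + 8θ - 4
θ₁ = 1.5 − 0.04·28.25 = 0.37
θ₂ = 0.37 − 0.04·0.1921 = 0.362316

0.362316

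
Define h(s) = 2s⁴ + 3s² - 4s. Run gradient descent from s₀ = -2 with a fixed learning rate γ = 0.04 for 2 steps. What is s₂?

0.51904

h′(s) = 8s³ + 6s - 4
s₁ = -2 − 0.04·(-80) = 1.2
s₂ = 1.2 − 0.04·17.024 = 0.51904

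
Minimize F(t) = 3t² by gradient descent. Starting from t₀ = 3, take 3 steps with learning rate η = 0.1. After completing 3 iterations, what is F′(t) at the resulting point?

F′(t) = 6t
Step 1: F′(3) = 18; t₁ = 3 − 0.1·18 = 1.2
Step 2: F′(1.2) = 7.2; t₂ = 1.2 − 0.1·7.2 = 0.48
Step 3: F′(0.48) = 2.88; t₃ = 0.48 − 0.1·2.88 = 0.192
F′(t) at (0.192) = 1.152

1.152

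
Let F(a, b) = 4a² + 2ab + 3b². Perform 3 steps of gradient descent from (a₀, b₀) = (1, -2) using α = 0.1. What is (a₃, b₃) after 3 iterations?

(0.168, -0.272)

∇F = (8a + 2b, 2a + 6b)
(a₁, b₁) = (1, -2) − 0.1·(4, -10) = (0.6, -1)
(a₂, b₂) = (0.6, -1) − 0.1·(2.8, -4.8) = (0.32, -0.52)
(a₃, b₃) = (0.32, -0.52) − 0.1·(1.52, -2.48) = (0.168, -0.272)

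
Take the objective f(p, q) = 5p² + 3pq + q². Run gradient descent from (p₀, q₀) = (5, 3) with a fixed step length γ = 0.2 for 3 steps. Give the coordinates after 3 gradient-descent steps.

∇f = (10p + 3q, 3p + 2q)
(p₁, q₁) = (5, 3) − 0.2·(59, 21) = (-6.8, -1.2)
(p₂, q₂) = (-6.8, -1.2) − 0.2·(-71.6, -22.8) = (7.52, 3.36)
(p₃, q₃) = (7.52, 3.36) − 0.2·(85.28, 29.28) = (-9.536, -2.496)

(-9.536, -2.496)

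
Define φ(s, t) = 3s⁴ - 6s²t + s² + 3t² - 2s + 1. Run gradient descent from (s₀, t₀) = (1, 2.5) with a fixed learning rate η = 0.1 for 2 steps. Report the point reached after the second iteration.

(-18.5264, 5.344)

∇φ = (12s³ - 12st + 2s - 2, -6s² + 6t)
Step 1: at (1, 2.5), ∇φ = (-18, 9) → (1, 2.5) − 0.1·(-18, 9) = (2.8, 1.6)
Step 2: at (2.8, 1.6), ∇φ = (213.264, -37.44) → (2.8, 1.6) − 0.1·(213.264, -37.44) = (-18.5264, 5.344)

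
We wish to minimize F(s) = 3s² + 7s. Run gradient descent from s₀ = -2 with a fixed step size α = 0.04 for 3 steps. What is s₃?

F′(s) = 6s + 7
s₁ = -2 − 0.04·(-5) = -1.8
s₂ = -1.8 − 0.04·(-3.8) = -1.648
s₃ = -1.648 − 0.04·(-2.888) = -1.53248

-1.53248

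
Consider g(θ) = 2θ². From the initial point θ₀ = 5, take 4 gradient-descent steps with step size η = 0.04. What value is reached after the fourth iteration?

2.4893568

g′(θ) = 4θ
Step 1: g′(5) = 20; θ₁ = 5 − 0.04·20 = 4.2
Step 2: g′(4.2) = 16.8; θ₂ = 4.2 − 0.04·16.8 = 3.528
Step 3: g′(3.528) = 14.112; θ₃ = 3.528 − 0.04·14.112 = 2.96352
Step 4: g′(2.96352) = 11.85408; θ₄ = 2.96352 − 0.04·11.85408 = 2.4893568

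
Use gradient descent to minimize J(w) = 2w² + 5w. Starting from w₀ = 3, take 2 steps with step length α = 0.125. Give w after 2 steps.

-0.1875

J′(w) = 4w + 5
w₁ = 3 − 0.125·17 = 0.875
w₂ = 0.875 − 0.125·8.5 = -0.1875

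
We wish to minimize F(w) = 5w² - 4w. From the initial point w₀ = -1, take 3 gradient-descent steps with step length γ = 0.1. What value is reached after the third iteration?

0.4

F′(w) = 10w - 4
Step 1: F′(-1) = -14; w₁ = -1 − 0.1·(-14) = 0.4
Step 2: F′(0.4) = 0; w₂ = 0.4 − 0.1·0 = 0.4
Step 3: F′(0.4) = 0; w₃ = 0.4 − 0.1·0 = 0.4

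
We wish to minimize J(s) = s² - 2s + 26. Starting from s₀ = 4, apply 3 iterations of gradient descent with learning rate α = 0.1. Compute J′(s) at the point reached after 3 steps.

J′(s) = 2s - 2
Step 1: J′(4) = 6; s₁ = 4 − 0.1·6 = 3.4
Step 2: J′(3.4) = 4.8; s₂ = 3.4 − 0.1·4.8 = 2.92
Step 3: J′(2.92) = 3.84; s₃ = 2.92 − 0.1·3.84 = 2.536
J′(s) at (2.536) = 3.072

3.072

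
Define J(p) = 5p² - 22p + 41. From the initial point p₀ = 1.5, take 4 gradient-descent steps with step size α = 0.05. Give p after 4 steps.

J′(p) = 10p - 22
p₁ = 1.5 − 0.05·(-7) = 1.85
p₂ = 1.85 − 0.05·(-3.5) = 2.025
p₃ = 2.025 − 0.05·(-1.75) = 2.1125
p₄ = 2.1125 − 0.05·(-0.875) = 2.15625

2.15625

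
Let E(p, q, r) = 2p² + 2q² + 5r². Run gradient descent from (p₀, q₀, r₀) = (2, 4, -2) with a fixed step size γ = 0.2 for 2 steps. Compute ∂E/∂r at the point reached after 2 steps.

∇E = (4p, 4q, 10r)
(p₁, q₁, r₁) = (2, 4, -2) − 0.2·(8, 16, -20) = (0.4, 0.8, 2)
(p₂, q₂, r₂) = (0.4, 0.8, 2) − 0.2·(1.6, 3.2, 20) = (0.08, 0.16, -2)
∂E/∂r at (0.08, 0.16, -2) = -20

-20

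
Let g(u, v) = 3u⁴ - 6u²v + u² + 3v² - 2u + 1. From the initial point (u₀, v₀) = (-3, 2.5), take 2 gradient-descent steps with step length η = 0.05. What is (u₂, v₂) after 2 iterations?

∇g = (12u³ - 12uv + 2u - 2, -6u² + 6v)
Step 1: at (-3, 2.5), ∇g = (-242, -39) → (-3, 2.5) − 0.05·(-242, -39) = (9.1, 4.45)
Step 2: at (9.1, 4.45), ∇g = (8573.112, -470.16) → (9.1, 4.45) − 0.05·(8573.112, -470.16) = (-419.5556, 27.958)

(-419.5556, 27.958)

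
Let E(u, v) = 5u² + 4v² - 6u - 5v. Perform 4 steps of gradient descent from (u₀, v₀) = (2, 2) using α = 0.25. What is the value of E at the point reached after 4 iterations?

255.36328125

∇E = (10u - 6, 8v - 5)
Step 1: at (2, 2), ∇E = (14, 11) → (2, 2) − 0.25·(14, 11) = (-1.5, -0.75)
Step 2: at (-1.5, -0.75), ∇E = (-21, -11) → (-1.5, -0.75) − 0.25·(-21, -11) = (3.75, 2)
Step 3: at (3.75, 2), ∇E = (31.5, 11) → (3.75, 2) − 0.25·(31.5, 11) = (-4.125, -0.75)
Step 4: at (-4.125, -0.75), ∇E = (-47.25, -11) → (-4.125, -0.75) − 0.25·(-47.25, -11) = (7.6875, 2)
E(7.6875, 2) = 255.36328125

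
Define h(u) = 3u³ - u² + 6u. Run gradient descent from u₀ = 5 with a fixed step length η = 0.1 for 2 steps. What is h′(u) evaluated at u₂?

727956.697689

h′(u) = 9u² - 2u + 6
Step 1: h′(5) = 221; u₁ = 5 − 0.1·221 = -17.1
Step 2: h′(-17.1) = 2671.89; u₂ = -17.1 − 0.1·2671.89 = -284.289
h′(u) at (-284.289) = 727956.697689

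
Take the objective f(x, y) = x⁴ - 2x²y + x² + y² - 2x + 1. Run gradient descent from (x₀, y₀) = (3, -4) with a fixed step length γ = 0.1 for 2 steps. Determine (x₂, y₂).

(875.88, 32.68)

∇f = (4x³ - 4xy + 2x - 2, -2x² + 2y)
Step 1: at (3, -4), ∇f = (160, -26) → (3, -4) − 0.1·(160, -26) = (-13, -1.4)
Step 2: at (-13, -1.4), ∇f = (-8888.8, -340.8) → (-13, -1.4) − 0.1·(-8888.8, -340.8) = (875.88, 32.68)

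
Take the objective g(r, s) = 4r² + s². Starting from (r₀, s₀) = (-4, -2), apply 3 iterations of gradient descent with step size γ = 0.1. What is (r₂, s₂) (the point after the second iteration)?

∇g = (8r, 2s)
Step 1: at (-4, -2), ∇g = (-32, -4) → (-4, -2) − 0.1·(-32, -4) = (-0.8, -1.6)
Step 2: at (-0.8, -1.6), ∇g = (-6.4, -3.2) → (-0.8, -1.6) − 0.1·(-6.4, -3.2) = (-0.16, -1.28)

(-0.16, -1.28)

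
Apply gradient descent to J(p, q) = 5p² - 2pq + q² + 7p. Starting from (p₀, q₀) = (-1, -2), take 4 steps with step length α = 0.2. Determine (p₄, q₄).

∇J = (10p - 2q + 7, -2p + 2q)
(p₁, q₁) = (-1, -2) − 0.2·(1, -2) = (-1.2, -1.6)
(p₂, q₂) = (-1.2, -1.6) − 0.2·(-1.8, -0.8) = (-0.84, -1.44)
(p₃, q₃) = (-0.84, -1.44) − 0.2·(1.48, -1.2) = (-1.136, -1.2)
(p₄, q₄) = (-1.136, -1.2) − 0.2·(-1.96, -0.128) = (-0.744, -1.1744)

(-0.744, -1.1744)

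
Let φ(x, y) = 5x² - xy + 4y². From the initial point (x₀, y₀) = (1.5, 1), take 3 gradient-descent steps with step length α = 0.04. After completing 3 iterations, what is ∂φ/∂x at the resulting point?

∇φ = (10x - y, -x + 8y)
Step 1: at (1.5, 1), ∇φ = (14, 6.5) → (1.5, 1) − 0.04·(14, 6.5) = (0.94, 0.74)
Step 2: at (0.94, 0.74), ∇φ = (8.66, 4.98) → (0.94, 0.74) − 0.04·(8.66, 4.98) = (0.5936, 0.5408)
Step 3: at (0.5936, 0.5408), ∇φ = (5.3952, 3.7328) → (0.5936, 0.5408) − 0.04·(5.3952, 3.7328) = (0.377792, 0.391488)
∂φ/∂x at (0.377792, 0.391488) = 3.386432

3.386432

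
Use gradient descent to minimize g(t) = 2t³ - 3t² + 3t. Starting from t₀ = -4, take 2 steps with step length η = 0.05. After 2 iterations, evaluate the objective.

g′(t) = 6t² - 6t + 3
Step 1: g′(-4) = 123; t₁ = -4 − 0.05·123 = -10.15
Step 2: g′(-10.15) = 682.035; t₂ = -10.15 − 0.05·682.035 = -44.25175
g(-44.25175) = -179316.49910354196875

-179316.49910354196875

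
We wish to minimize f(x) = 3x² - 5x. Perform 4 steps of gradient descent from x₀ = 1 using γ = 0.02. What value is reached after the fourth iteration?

0.93328256

f′(x) = 6x - 5
Step 1: f′(1) = 1; x₁ = 1 − 0.02·1 = 0.98
Step 2: f′(0.98) = 0.88; x₂ = 0.98 − 0.02·0.88 = 0.9624
Step 3: f′(0.9624) = 0.7744; x₃ = 0.9624 − 0.02·0.7744 = 0.946912
Step 4: f′(0.946912) = 0.681472; x₄ = 0.946912 − 0.02·0.681472 = 0.93328256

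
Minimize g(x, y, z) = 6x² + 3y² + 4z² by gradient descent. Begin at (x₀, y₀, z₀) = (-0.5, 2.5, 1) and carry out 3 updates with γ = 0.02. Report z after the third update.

∇g = (12x, 6y, 8z)
(x₁, y₁, z₁) = (-0.5, 2.5, 1) − 0.02·(-6, 15, 8) = (-0.38, 2.2, 0.84)
(x₂, y₂, z₂) = (-0.38, 2.2, 0.84) − 0.02·(-4.56, 13.2, 6.72) = (-0.2888, 1.936, 0.7056)
(x₃, y₃, z₃) = (-0.2888, 1.936, 0.7056) − 0.02·(-3.4656, 11.616, 5.6448) = (-0.219488, 1.70368, 0.592704)
z = 0.592704

0.592704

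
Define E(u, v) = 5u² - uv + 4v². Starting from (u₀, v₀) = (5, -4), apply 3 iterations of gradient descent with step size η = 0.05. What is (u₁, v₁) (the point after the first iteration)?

(2.3, -2.15)

∇E = (10u - v, -u + 8v)
(u₁, v₁) = (5, -4) − 0.05·(54, -37) = (2.3, -2.15)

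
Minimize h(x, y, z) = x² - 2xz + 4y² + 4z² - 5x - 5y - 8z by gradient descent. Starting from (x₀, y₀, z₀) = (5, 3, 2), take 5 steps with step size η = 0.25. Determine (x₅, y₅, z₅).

(4.546875, -1.75, 2.671875)

∇h = (2x - 2z - 5, 8y - 5, -2x + 8z - 8)
(x₁, y₁, z₁) = (5, 3, 2) − 0.25·(1, 19, -2) = (4.75, -1.75, 2.5)
(x₂, y₂, z₂) = (4.75, -1.75, 2.5) − 0.25·(-0.5, -19, 2.5) = (4.875, 3, 1.875)
(x₃, y₃, z₃) = (4.875, 3, 1.875) − 0.25·(1, 19, -2.75) = (4.625, -1.75, 2.5625)
(x₄, y₄, z₄) = (4.625, -1.75, 2.5625) − 0.25·(-0.875, -19, 3.25) = (4.84375, 3, 1.75)
(x₅, y₅, z₅) = (4.84375, 3, 1.75) − 0.25·(1.1875, 19, -3.6875) = (4.546875, -1.75, 2.671875)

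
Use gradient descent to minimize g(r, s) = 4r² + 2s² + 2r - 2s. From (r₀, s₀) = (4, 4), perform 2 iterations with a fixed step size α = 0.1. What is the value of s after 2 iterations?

∇g = (8r + 2, 4s - 2)
(r₁, s₁) = (4, 4) − 0.1·(34, 14) = (0.6, 2.6)
(r₂, s₂) = (0.6, 2.6) − 0.1·(6.8, 8.4) = (-0.08, 1.76)
s = 1.76

1.76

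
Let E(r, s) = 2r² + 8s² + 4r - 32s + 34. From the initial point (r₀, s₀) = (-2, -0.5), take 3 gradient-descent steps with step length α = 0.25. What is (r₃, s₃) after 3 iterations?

∇E = (4r + 4, 16s - 32)
(r₁, s₁) = (-2, -0.5) − 0.25·(-4, -40) = (-1, 9.5)
(r₂, s₂) = (-1, 9.5) − 0.25·(0, 120) = (-1, -20.5)
(r₃, s₃) = (-1, -20.5) − 0.25·(0, -360) = (-1, 69.5)

(-1, 69.5)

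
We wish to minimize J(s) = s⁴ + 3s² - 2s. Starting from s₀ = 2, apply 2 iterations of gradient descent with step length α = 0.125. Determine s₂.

16.6015625

J′(s) = 4s³ + 6s - 2
Step 1: J′(2) = 42; s₁ = 2 − 0.125·42 = -3.25
Step 2: J′(-3.25) = -158.8125; s₂ = -3.25 − 0.125·(-158.8125) = 16.6015625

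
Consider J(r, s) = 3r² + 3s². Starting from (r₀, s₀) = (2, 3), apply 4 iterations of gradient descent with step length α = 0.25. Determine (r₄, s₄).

∇J = (6r, 6s)
(r₁, s₁) = (2, 3) − 0.25·(12, 18) = (-1, -1.5)
(r₂, s₂) = (-1, -1.5) − 0.25·(-6, -9) = (0.5, 0.75)
(r₃, s₃) = (0.5, 0.75) − 0.25·(3, 4.5) = (-0.25, -0.375)
(r₄, s₄) = (-0.25, -0.375) − 0.25·(-1.5, -2.25) = (0.125, 0.1875)

(0.125, 0.1875)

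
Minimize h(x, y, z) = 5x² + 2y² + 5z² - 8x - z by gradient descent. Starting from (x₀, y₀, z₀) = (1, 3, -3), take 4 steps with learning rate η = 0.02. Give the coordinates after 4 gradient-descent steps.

(0.88192, 2.14917888, -1.16976)

∇h = (10x - 8, 4y, 10z - 1)
(x₁, y₁, z₁) = (1, 3, -3) − 0.02·(2, 12, -31) = (0.96, 2.76, -2.38)
(x₂, y₂, z₂) = (0.96, 2.76, -2.38) − 0.02·(1.6, 11.04, -24.8) = (0.928, 2.5392, -1.884)
(x₃, y₃, z₃) = (0.928, 2.5392, -1.884) − 0.02·(1.28, 10.1568, -19.84) = (0.9024, 2.336064, -1.4872)
(x₄, y₄, z₄) = (0.9024, 2.336064, -1.4872) − 0.02·(1.024, 9.344256, -15.872) = (0.88192, 2.14917888, -1.16976)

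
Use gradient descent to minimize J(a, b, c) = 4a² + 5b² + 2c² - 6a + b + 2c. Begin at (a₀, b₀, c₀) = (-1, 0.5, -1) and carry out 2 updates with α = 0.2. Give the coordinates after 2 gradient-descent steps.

(0.12, 0.5, -0.52)

∇J = (8a - 6, 10b + 1, 4c + 2)
Step 1: at (-1, 0.5, -1), ∇J = (-14, 6, -2) → (-1, 0.5, -1) − 0.2·(-14, 6, -2) = (1.8, -0.7, -0.6)
Step 2: at (1.8, -0.7, -0.6), ∇J = (8.4, -6, -0.4) → (1.8, -0.7, -0.6) − 0.2·(8.4, -6, -0.4) = (0.12, 0.5, -0.52)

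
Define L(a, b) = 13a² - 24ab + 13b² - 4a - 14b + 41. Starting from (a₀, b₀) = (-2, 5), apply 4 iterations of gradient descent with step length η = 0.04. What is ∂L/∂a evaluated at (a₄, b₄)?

∇L = (26a - 24b - 4, -24a + 26b - 14)
(a₁, b₁) = (-2, 5) − 0.04·(-176, 164) = (5.04, -1.56)
(a₂, b₂) = (5.04, -1.56) − 0.04·(164.48, -175.52) = (-1.5392, 5.4608)
(a₃, b₃) = (-1.5392, 5.4608) − 0.04·(-175.0784, 164.9216) = (5.463936, -1.136064)
(a₄, b₄) = (5.463936, -1.136064) − 0.04·(165.327872, -174.672128) = (-1.14917888, 5.85082112)
∂L/∂a at (-1.14917888, 5.85082112) = -174.29835776

-174.29835776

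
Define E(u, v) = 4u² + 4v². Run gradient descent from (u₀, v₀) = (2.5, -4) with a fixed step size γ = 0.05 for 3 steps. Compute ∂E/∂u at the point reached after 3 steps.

∇E = (8u, 8v)
Step 1: at (2.5, -4), ∇E = (20, -32) → (2.5, -4) − 0.05·(20, -32) = (1.5, -2.4)
Step 2: at (1.5, -2.4), ∇E = (12, -19.2) → (1.5, -2.4) − 0.05·(12, -19.2) = (0.9, -1.44)
Step 3: at (0.9, -1.44), ∇E = (7.2, -11.52) → (0.9, -1.44) − 0.05·(7.2, -11.52) = (0.54, -0.864)
∂E/∂u at (0.54, -0.864) = 4.32

4.32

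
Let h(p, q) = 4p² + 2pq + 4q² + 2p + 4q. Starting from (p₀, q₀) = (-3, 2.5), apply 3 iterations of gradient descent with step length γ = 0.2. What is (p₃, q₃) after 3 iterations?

∇h = (8p + 2q + 2, 2p + 8q + 4)
(p₁, q₁) = (-3, 2.5) − 0.2·(-17, 18) = (0.4, -1.1)
(p₂, q₂) = (0.4, -1.1) − 0.2·(3, -4) = (-0.2, -0.3)
(p₃, q₃) = (-0.2, -0.3) − 0.2·(-0.2, 1.2) = (-0.16, -0.54)

(-0.16, -0.54)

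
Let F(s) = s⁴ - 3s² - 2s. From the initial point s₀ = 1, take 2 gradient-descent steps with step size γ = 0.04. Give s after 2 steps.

F′(s) = 4s³ - 6s - 2
s₁ = 1 − 0.04·(-4) = 1.16
s₂ = 1.16 − 0.04·(-2.716416) = 1.26865664

1.26865664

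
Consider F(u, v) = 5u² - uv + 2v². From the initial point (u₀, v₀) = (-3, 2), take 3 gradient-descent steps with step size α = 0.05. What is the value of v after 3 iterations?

∇F = (10u - v, -u + 4v)
(u₁, v₁) = (-3, 2) − 0.05·(-32, 11) = (-1.4, 1.45)
(u₂, v₂) = (-1.4, 1.45) − 0.05·(-15.45, 7.2) = (-0.6275, 1.09)
(u₃, v₃) = (-0.6275, 1.09) − 0.05·(-7.365, 4.9875) = (-0.25925, 0.840625)
v = 0.840625

0.840625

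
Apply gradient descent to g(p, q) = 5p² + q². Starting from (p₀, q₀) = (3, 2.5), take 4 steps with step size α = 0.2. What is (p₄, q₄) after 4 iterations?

∇g = (10p, 2q)
(p₁, q₁) = (3, 2.5) − 0.2·(30, 5) = (-3, 1.5)
(p₂, q₂) = (-3, 1.5) − 0.2·(-30, 3) = (3, 0.9)
(p₃, q₃) = (3, 0.9) − 0.2·(30, 1.8) = (-3, 0.54)
(p₄, q₄) = (-3, 0.54) − 0.2·(-30, 1.08) = (3, 0.324)

(3, 0.324)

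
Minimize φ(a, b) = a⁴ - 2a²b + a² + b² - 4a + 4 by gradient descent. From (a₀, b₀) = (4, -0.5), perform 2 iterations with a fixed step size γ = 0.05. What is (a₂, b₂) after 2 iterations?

∇φ = (4a³ - 4ab + 2a - 4, -2a² + 2b)
Step 1: at (4, -0.5), ∇φ = (268, -33) → (4, -0.5) − 0.05·(268, -33) = (-9.4, 1.15)
Step 2: at (-9.4, 1.15), ∇φ = (-3301.896, -174.42) → (-9.4, 1.15) − 0.05·(-3301.896, -174.42) = (155.6948, 9.871)

(155.6948, 9.871)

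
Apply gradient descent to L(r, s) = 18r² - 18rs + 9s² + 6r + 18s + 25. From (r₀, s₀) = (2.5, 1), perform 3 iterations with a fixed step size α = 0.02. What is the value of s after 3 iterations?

∇L = (36r - 18s + 6, -18r + 18s + 18)
(r₁, s₁) = (2.5, 1) − 0.02·(78, -9) = (0.94, 1.18)
(r₂, s₂) = (0.94, 1.18) − 0.02·(18.6, 22.32) = (0.568, 0.7336)
(r₃, s₃) = (0.568, 0.7336) − 0.02·(13.2432, 20.9808) = (0.303136, 0.313984)
s = 0.313984

0.313984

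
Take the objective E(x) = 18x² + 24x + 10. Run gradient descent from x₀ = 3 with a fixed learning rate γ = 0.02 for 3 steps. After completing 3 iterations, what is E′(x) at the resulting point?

E′(x) = 36x + 24
x₁ = 3 − 0.02·132 = 0.36
x₂ = 0.36 − 0.02·36.96 = -0.3792
x₃ = -0.3792 − 0.02·10.3488 = -0.586176
E′(x) at (-0.586176) = 2.897664

2.897664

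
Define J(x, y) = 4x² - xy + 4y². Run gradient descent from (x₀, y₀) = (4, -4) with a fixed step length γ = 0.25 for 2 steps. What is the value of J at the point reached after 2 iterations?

∇J = (8x - y, -x + 8y)
(x₁, y₁) = (4, -4) − 0.25·(36, -36) = (-5, 5)
(x₂, y₂) = (-5, 5) − 0.25·(-45, 45) = (6.25, -6.25)
J(6.25, -6.25) = 351.5625

351.5625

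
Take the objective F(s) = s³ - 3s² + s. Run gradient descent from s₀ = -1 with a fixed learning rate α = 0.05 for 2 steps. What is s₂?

-2.3375

F′(s) = 3s² - 6s + 1
s₁ = -1 − 0.05·10 = -1.5
s₂ = -1.5 − 0.05·16.75 = -2.3375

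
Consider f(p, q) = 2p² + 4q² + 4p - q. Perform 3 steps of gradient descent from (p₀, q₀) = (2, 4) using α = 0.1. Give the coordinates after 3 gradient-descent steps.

(-0.352, 0.156)

∇f = (4p + 4, 8q - 1)
(p₁, q₁) = (2, 4) − 0.1·(12, 31) = (0.8, 0.9)
(p₂, q₂) = (0.8, 0.9) − 0.1·(7.2, 6.2) = (0.08, 0.28)
(p₃, q₃) = (0.08, 0.28) − 0.1·(4.32, 1.24) = (-0.352, 0.156)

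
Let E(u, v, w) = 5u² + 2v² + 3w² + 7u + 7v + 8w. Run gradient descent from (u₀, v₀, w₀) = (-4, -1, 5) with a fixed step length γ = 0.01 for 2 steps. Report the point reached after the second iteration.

(-3.373, -1.0588, 4.2628)

∇E = (10u + 7, 4v + 7, 6w + 8)
Step 1: at (-4, -1, 5), ∇E = (-33, 3, 38) → (-4, -1, 5) − 0.01·(-33, 3, 38) = (-3.67, -1.03, 4.62)
Step 2: at (-3.67, -1.03, 4.62), ∇E = (-29.7, 2.88, 35.72) → (-3.67, -1.03, 4.62) − 0.01·(-29.7, 2.88, 35.72) = (-3.373, -1.0588, 4.2628)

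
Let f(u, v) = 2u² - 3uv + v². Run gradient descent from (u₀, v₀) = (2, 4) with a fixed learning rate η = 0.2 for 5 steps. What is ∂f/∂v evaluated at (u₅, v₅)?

∇f = (4u - 3v, -3u + 2v)
(u₁, v₁) = (2, 4) − 0.2·(-4, 2) = (2.8, 3.6)
(u₂, v₂) = (2.8, 3.6) − 0.2·(0.4, -1.2) = (2.72, 3.84)
(u₃, v₃) = (2.72, 3.84) − 0.2·(-0.64, -0.48) = (2.848, 3.936)
(u₄, v₄) = (2.848, 3.936) − 0.2·(-0.416, -0.672) = (2.9312, 4.0704)
(u₅, v₅) = (2.9312, 4.0704) − 0.2·(-0.4864, -0.6528) = (3.02848, 4.20096)
∂f/∂v at (3.02848, 4.20096) = -0.68352

-0.68352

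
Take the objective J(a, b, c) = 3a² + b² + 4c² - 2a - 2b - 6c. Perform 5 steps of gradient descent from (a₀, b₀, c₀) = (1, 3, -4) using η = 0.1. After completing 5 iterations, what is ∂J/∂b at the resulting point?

1.31072

∇J = (6a - 2, 2b - 2, 8c - 6)
Step 1: at (1, 3, -4), ∇J = (4, 4, -38) → (1, 3, -4) − 0.1·(4, 4, -38) = (0.6, 2.6, -0.2)
Step 2: at (0.6, 2.6, -0.2), ∇J = (1.6, 3.2, -7.6) → (0.6, 2.6, -0.2) − 0.1·(1.6, 3.2, -7.6) = (0.44, 2.28, 0.56)
Step 3: at (0.44, 2.28, 0.56), ∇J = (0.64, 2.56, -1.52) → (0.44, 2.28, 0.56) − 0.1·(0.64, 2.56, -1.52) = (0.376, 2.024, 0.712)
Step 4: at (0.376, 2.024, 0.712), ∇J = (0.256, 2.048, -0.304) → (0.376, 2.024, 0.712) − 0.1·(0.256, 2.048, -0.304) = (0.3504, 1.8192, 0.7424)
Step 5: at (0.3504, 1.8192, 0.7424), ∇J = (0.1024, 1.6384, -0.0608) → (0.3504, 1.8192, 0.7424) − 0.1·(0.1024, 1.6384, -0.0608) = (0.34016, 1.65536, 0.74848)
∂J/∂b at (0.34016, 1.65536, 0.74848) = 1.31072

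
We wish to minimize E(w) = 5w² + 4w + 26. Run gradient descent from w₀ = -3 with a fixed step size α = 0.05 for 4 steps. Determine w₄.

E′(w) = 10w + 4
Step 1: E′(-3) = -26; w₁ = -3 − 0.05·(-26) = -1.7
Step 2: E′(-1.7) = -13; w₂ = -1.7 − 0.05·(-13) = -1.05
Step 3: E′(-1.05) = -6.5; w₃ = -1.05 − 0.05·(-6.5) = -0.725
Step 4: E′(-0.725) = -3.25; w₄ = -0.725 − 0.05·(-3.25) = -0.5625

-0.5625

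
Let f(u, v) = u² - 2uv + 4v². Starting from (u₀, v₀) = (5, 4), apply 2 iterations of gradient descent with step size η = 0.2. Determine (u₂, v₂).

∇f = (2u - 2v, -2u + 8v)
Step 1: at (5, 4), ∇f = (2, 22) → (5, 4) − 0.2·(2, 22) = (4.6, -0.4)
Step 2: at (4.6, -0.4), ∇f = (10, -12.4) → (4.6, -0.4) − 0.2·(10, -12.4) = (2.6, 2.08)

(2.6, 2.08)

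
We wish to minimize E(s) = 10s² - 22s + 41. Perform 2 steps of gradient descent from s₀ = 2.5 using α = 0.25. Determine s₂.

23.5

E′(s) = 20s - 22
Step 1: E′(2.5) = 28; s₁ = 2.5 − 0.25·28 = -4.5
Step 2: E′(-4.5) = -112; s₂ = -4.5 − 0.25·(-112) = 23.5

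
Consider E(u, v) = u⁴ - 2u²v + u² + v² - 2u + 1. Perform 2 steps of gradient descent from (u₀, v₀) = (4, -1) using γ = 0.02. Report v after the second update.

-0.209856

∇E = (4u³ - 4uv + 2u - 2, -2u² + 2v)
(u₁, v₁) = (4, -1) − 0.02·(278, -34) = (-1.56, -0.32)
(u₂, v₂) = (-1.56, -0.32) − 0.02·(-22.302464, -5.5072) = (-1.11395072, -0.209856)
v = -0.209856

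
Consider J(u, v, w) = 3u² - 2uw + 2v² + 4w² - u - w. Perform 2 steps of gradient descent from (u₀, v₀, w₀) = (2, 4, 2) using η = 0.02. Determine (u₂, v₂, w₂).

∇J = (6u - 2w - 1, 4v, -2u + 8w - 1)
Step 1: at (2, 4, 2), ∇J = (7, 16, 11) → (2, 4, 2) − 0.02·(7, 16, 11) = (1.86, 3.68, 1.78)
Step 2: at (1.86, 3.68, 1.78), ∇J = (6.6, 14.72, 9.52) → (1.86, 3.68, 1.78) − 0.02·(6.6, 14.72, 9.52) = (1.728, 3.3856, 1.5896)

(1.728, 3.3856, 1.5896)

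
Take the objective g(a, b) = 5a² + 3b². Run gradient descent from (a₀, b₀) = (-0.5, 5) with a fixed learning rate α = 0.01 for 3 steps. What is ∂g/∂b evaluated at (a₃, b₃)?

24.91752

∇g = (10a, 6b)
(a₁, b₁) = (-0.5, 5) − 0.01·(-5, 30) = (-0.45, 4.7)
(a₂, b₂) = (-0.45, 4.7) − 0.01·(-4.5, 28.2) = (-0.405, 4.418)
(a₃, b₃) = (-0.405, 4.418) − 0.01·(-4.05, 26.508) = (-0.3645, 4.15292)
∂g/∂b at (-0.3645, 4.15292) = 24.91752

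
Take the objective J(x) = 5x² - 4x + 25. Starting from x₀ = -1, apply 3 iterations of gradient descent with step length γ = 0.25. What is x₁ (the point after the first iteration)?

J′(x) = 10x - 4
Step 1: J′(-1) = -14; x₁ = -1 − 0.25·(-14) = 2.5

2.5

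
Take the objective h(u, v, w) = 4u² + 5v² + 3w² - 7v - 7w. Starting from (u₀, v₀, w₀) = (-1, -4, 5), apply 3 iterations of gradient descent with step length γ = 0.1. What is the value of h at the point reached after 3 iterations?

-6.352512

∇h = (8u, 10v - 7, 6w - 7)
(u₁, v₁, w₁) = (-1, -4, 5) − 0.1·(-8, -47, 23) = (-0.2, 0.7, 2.7)
(u₂, v₂, w₂) = (-0.2, 0.7, 2.7) − 0.1·(-1.6, 0, 9.2) = (-0.04, 0.7, 1.78)
(u₃, v₃, w₃) = (-0.04, 0.7, 1.78) − 0.1·(-0.32, 0, 3.68) = (-0.008, 0.7, 1.412)
h(-0.008, 0.7, 1.412) = -6.352512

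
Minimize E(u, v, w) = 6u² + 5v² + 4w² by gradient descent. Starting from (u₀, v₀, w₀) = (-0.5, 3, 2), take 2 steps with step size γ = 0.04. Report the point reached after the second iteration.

(-0.1352, 1.08, 0.9248)

∇E = (12u, 10v, 8w)
Step 1: at (-0.5, 3, 2), ∇E = (-6, 30, 16) → (-0.5, 3, 2) − 0.04·(-6, 30, 16) = (-0.26, 1.8, 1.36)
Step 2: at (-0.26, 1.8, 1.36), ∇E = (-3.12, 18, 10.88) → (-0.26, 1.8, 1.36) − 0.04·(-3.12, 18, 10.88) = (-0.1352, 1.08, 0.9248)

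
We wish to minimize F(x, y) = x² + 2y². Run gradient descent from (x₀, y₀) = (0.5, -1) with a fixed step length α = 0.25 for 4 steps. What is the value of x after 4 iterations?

∇F = (2x, 4y)
Step 1: at (0.5, -1), ∇F = (1, -4) → (0.5, -1) − 0.25·(1, -4) = (0.25, 0)
Step 2: at (0.25, 0), ∇F = (0.5, 0) → (0.25, 0) − 0.25·(0.5, 0) = (0.125, 0)
Step 3: at (0.125, 0), ∇F = (0.25, 0) → (0.125, 0) − 0.25·(0.25, 0) = (0.0625, 0)
Step 4: at (0.0625, 0), ∇F = (0.125, 0) → (0.0625, 0) − 0.25·(0.125, 0) = (0.03125, 0)
x = 0.03125

0.03125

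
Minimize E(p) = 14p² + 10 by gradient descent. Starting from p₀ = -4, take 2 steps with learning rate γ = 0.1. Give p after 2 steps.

E′(p) = 28p
Step 1: E′(-4) = -112; p₁ = -4 − 0.1·(-112) = 7.2
Step 2: E′(7.2) = 201.6; p₂ = 7.2 − 0.1·201.6 = -12.96

-12.96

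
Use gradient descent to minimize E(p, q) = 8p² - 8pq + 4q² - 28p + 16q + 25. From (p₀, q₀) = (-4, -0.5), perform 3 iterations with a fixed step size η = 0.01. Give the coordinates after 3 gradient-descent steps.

(-1.851392, -1.525728)

∇E = (16p - 8q - 28, -8p + 8q + 16)
Step 1: at (-4, -0.5), ∇E = (-88, 44) → (-4, -0.5) − 0.01·(-88, 44) = (-3.12, -0.94)
Step 2: at (-3.12, -0.94), ∇E = (-70.4, 33.44) → (-3.12, -0.94) − 0.01·(-70.4, 33.44) = (-2.416, -1.2744)
Step 3: at (-2.416, -1.2744), ∇E = (-56.4608, 25.1328) → (-2.416, -1.2744) − 0.01·(-56.4608, 25.1328) = (-1.851392, -1.525728)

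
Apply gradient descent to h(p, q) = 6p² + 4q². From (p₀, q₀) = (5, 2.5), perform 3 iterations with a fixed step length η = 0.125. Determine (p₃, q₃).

∇h = (12p, 8q)
(p₁, q₁) = (5, 2.5) − 0.125·(60, 20) = (-2.5, 0)
(p₂, q₂) = (-2.5, 0) − 0.125·(-30, 0) = (1.25, 0)
(p₃, q₃) = (1.25, 0) − 0.125·(15, 0) = (-0.625, 0)

(-0.625, 0)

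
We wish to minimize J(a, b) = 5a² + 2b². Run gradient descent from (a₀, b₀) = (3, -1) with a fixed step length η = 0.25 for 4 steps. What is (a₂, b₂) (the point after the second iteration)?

(6.75, 0)

∇J = (10a, 4b)
(a₁, b₁) = (3, -1) − 0.25·(30, -4) = (-4.5, 0)
(a₂, b₂) = (-4.5, 0) − 0.25·(-45, 0) = (6.75, 0)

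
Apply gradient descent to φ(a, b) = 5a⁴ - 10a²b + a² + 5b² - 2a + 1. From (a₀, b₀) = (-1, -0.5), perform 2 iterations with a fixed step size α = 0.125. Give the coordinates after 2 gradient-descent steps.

(-71.9609375, 12.859375)

∇φ = (20a³ - 20ab + 2a - 2, -10a² + 10b)
(a₁, b₁) = (-1, -0.5) − 0.125·(-34, -15) = (3.25, 1.375)
(a₂, b₂) = (3.25, 1.375) − 0.125·(601.6875, -91.875) = (-71.9609375, 12.859375)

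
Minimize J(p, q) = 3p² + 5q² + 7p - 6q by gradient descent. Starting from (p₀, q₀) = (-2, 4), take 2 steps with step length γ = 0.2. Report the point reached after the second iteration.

∇J = (6p + 7, 10q - 6)
Step 1: at (-2, 4), ∇J = (-5, 34) → (-2, 4) − 0.2·(-5, 34) = (-1, -2.8)
Step 2: at (-1, -2.8), ∇J = (1, -34) → (-1, -2.8) − 0.2·(1, -34) = (-1.2, 4)

(-1.2, 4)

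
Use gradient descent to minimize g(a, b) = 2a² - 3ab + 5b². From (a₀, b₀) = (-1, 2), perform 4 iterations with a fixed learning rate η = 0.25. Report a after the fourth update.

-9.17578125

∇g = (4a - 3b, -3a + 10b)
(a₁, b₁) = (-1, 2) − 0.25·(-10, 23) = (1.5, -3.75)
(a₂, b₂) = (1.5, -3.75) − 0.25·(17.25, -42) = (-2.8125, 6.75)
(a₃, b₃) = (-2.8125, 6.75) − 0.25·(-31.5, 75.9375) = (5.0625, -12.234375)
(a₄, b₄) = (5.0625, -12.234375) − 0.25·(56.953125, -137.53125) = (-9.17578125, 22.1484375)
a = -9.17578125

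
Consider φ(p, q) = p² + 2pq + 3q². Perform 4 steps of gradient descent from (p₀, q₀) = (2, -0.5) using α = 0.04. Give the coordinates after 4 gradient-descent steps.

∇φ = (2p + 2q, 2p + 6q)
Step 1: at (2, -0.5), ∇φ = (3, 1) → (2, -0.5) − 0.04·(3, 1) = (1.88, -0.54)
Step 2: at (1.88, -0.54), ∇φ = (2.68, 0.52) → (1.88, -0.54) − 0.04·(2.68, 0.52) = (1.7728, -0.5608)
Step 3: at (1.7728, -0.5608), ∇φ = (2.424, 0.1808) → (1.7728, -0.5608) − 0.04·(2.424, 0.1808) = (1.67584, -0.568032)
Step 4: at (1.67584, -0.568032), ∇φ = (2.215616, -0.056512) → (1.67584, -0.568032) − 0.04·(2.215616, -0.056512) = (1.58721536, -0.56577152)

(1.58721536, -0.56577152)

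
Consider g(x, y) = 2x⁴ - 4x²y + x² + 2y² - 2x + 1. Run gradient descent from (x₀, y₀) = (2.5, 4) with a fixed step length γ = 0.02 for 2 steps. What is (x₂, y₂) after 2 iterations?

(1.96398976, 4.035328)

∇g = (8x³ - 8xy + 2x - 2, -4x² + 4y)
Step 1: at (2.5, 4), ∇g = (48, -9) → (2.5, 4) − 0.02·(48, -9) = (1.54, 4.18)
Step 2: at (1.54, 4.18), ∇g = (-21.199488, 7.2336) → (1.54, 4.18) − 0.02·(-21.199488, 7.2336) = (1.96398976, 4.035328)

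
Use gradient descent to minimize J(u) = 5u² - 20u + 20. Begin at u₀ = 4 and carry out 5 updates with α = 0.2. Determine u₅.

0

J′(u) = 10u - 20
Step 1: J′(4) = 20; u₁ = 4 − 0.2·20 = 0
Step 2: J′(0) = -20; u₂ = 0 − 0.2·(-20) = 4
Step 3: J′(4) = 20; u₃ = 4 − 0.2·20 = 0
Step 4: J′(0) = -20; u₄ = 0 − 0.2·(-20) = 4
Step 5: J′(4) = 20; u₅ = 4 − 0.2·20 = 0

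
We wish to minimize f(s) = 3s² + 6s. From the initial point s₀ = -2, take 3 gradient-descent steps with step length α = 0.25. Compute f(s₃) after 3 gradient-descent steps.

-2.953125

f′(s) = 6s + 6
s₁ = -2 − 0.25·(-6) = -0.5
s₂ = -0.5 − 0.25·3 = -1.25
s₃ = -1.25 − 0.25·(-1.5) = -0.875
f(-0.875) = -2.953125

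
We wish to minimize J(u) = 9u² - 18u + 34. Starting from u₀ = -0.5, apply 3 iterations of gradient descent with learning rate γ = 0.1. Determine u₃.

1.768

J′(u) = 18u - 18
u₁ = -0.5 − 0.1·(-27) = 2.2
u₂ = 2.2 − 0.1·21.6 = 0.04
u₃ = 0.04 − 0.1·(-17.28) = 1.768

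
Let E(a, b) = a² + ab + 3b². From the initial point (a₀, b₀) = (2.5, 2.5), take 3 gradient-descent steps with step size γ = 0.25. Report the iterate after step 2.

∇E = (2a + b, a + 6b)
Step 1: at (2.5, 2.5), ∇E = (7.5, 17.5) → (2.5, 2.5) − 0.25·(7.5, 17.5) = (0.625, -1.875)
Step 2: at (0.625, -1.875), ∇E = (-0.625, -10.625) → (0.625, -1.875) − 0.25·(-0.625, -10.625) = (0.78125, 0.78125)

(0.78125, 0.78125)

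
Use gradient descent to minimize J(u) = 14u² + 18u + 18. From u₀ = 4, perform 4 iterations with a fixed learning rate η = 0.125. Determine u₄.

J′(u) = 28u + 18
Step 1: J′(4) = 130; u₁ = 4 − 0.125·130 = -12.25
Step 2: J′(-12.25) = -325; u₂ = -12.25 − 0.125·(-325) = 28.375
Step 3: J′(28.375) = 812.5; u₃ = 28.375 − 0.125·812.5 = -73.1875
Step 4: J′(-73.1875) = -2031.25; u₄ = -73.1875 − 0.125·(-2031.25) = 180.71875

180.71875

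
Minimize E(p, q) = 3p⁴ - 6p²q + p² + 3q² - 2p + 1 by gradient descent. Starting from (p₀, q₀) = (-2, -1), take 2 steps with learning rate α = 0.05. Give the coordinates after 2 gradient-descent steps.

(-42.4442, 5.897)

∇E = (12p³ - 12pq + 2p - 2, -6p² + 6q)
Step 1: at (-2, -1), ∇E = (-126, -30) → (-2, -1) − 0.05·(-126, -30) = (4.3, 0.5)
Step 2: at (4.3, 0.5), ∇E = (934.884, -107.94) → (4.3, 0.5) − 0.05·(934.884, -107.94) = (-42.4442, 5.897)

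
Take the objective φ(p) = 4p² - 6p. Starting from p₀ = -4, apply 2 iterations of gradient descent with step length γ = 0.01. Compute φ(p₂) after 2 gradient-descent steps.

62.40446464

φ′(p) = 8p - 6
p₁ = -4 − 0.01·(-38) = -3.62
p₂ = -3.62 − 0.01·(-34.96) = -3.2704
φ(-3.2704) = 62.40446464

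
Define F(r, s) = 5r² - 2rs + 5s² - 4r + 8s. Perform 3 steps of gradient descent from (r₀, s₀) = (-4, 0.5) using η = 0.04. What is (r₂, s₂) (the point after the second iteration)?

(-1.1872, -0.7)

∇F = (10r - 2s - 4, -2r + 10s + 8)
(r₁, s₁) = (-4, 0.5) − 0.04·(-45, 21) = (-2.2, -0.34)
(r₂, s₂) = (-2.2, -0.34) − 0.04·(-25.32, 9) = (-1.1872, -0.7)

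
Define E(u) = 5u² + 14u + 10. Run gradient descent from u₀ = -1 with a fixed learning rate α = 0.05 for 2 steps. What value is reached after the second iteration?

-1.3

E′(u) = 10u + 14
Step 1: E′(-1) = 4; u₁ = -1 − 0.05·4 = -1.2
Step 2: E′(-1.2) = 2; u₂ = -1.2 − 0.05·2 = -1.3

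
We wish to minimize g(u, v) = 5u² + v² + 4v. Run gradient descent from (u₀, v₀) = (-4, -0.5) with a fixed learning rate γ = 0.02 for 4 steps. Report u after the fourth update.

-1.6384

∇g = (10u, 2v + 4)
(u₁, v₁) = (-4, -0.5) − 0.02·(-40, 3) = (-3.2, -0.56)
(u₂, v₂) = (-3.2, -0.56) − 0.02·(-32, 2.88) = (-2.56, -0.6176)
(u₃, v₃) = (-2.56, -0.6176) − 0.02·(-25.6, 2.7648) = (-2.048, -0.672896)
(u₄, v₄) = (-2.048, -0.672896) − 0.02·(-20.48, 2.654208) = (-1.6384, -0.72598016)
u = -1.6384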